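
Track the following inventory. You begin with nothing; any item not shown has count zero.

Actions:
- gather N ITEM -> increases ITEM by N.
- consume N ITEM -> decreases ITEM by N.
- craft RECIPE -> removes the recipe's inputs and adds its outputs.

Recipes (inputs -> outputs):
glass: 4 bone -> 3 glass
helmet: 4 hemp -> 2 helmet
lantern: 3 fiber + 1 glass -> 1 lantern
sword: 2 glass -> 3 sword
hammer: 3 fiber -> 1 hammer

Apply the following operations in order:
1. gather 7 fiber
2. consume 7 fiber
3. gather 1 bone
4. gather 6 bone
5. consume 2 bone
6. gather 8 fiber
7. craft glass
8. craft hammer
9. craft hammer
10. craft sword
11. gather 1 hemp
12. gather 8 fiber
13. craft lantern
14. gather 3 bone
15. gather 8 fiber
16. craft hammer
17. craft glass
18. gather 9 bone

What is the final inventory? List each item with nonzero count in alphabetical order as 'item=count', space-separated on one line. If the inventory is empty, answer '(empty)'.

After 1 (gather 7 fiber): fiber=7
After 2 (consume 7 fiber): (empty)
After 3 (gather 1 bone): bone=1
After 4 (gather 6 bone): bone=7
After 5 (consume 2 bone): bone=5
After 6 (gather 8 fiber): bone=5 fiber=8
After 7 (craft glass): bone=1 fiber=8 glass=3
After 8 (craft hammer): bone=1 fiber=5 glass=3 hammer=1
After 9 (craft hammer): bone=1 fiber=2 glass=3 hammer=2
After 10 (craft sword): bone=1 fiber=2 glass=1 hammer=2 sword=3
After 11 (gather 1 hemp): bone=1 fiber=2 glass=1 hammer=2 hemp=1 sword=3
After 12 (gather 8 fiber): bone=1 fiber=10 glass=1 hammer=2 hemp=1 sword=3
After 13 (craft lantern): bone=1 fiber=7 hammer=2 hemp=1 lantern=1 sword=3
After 14 (gather 3 bone): bone=4 fiber=7 hammer=2 hemp=1 lantern=1 sword=3
After 15 (gather 8 fiber): bone=4 fiber=15 hammer=2 hemp=1 lantern=1 sword=3
After 16 (craft hammer): bone=4 fiber=12 hammer=3 hemp=1 lantern=1 sword=3
After 17 (craft glass): fiber=12 glass=3 hammer=3 hemp=1 lantern=1 sword=3
After 18 (gather 9 bone): bone=9 fiber=12 glass=3 hammer=3 hemp=1 lantern=1 sword=3

Answer: bone=9 fiber=12 glass=3 hammer=3 hemp=1 lantern=1 sword=3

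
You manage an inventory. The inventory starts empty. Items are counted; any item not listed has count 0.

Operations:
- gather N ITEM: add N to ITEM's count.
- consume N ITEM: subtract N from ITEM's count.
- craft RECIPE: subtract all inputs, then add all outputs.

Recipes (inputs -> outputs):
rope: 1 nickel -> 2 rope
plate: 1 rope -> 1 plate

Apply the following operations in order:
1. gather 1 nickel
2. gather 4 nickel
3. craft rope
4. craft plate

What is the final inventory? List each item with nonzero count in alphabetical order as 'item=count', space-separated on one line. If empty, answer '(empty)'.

After 1 (gather 1 nickel): nickel=1
After 2 (gather 4 nickel): nickel=5
After 3 (craft rope): nickel=4 rope=2
After 4 (craft plate): nickel=4 plate=1 rope=1

Answer: nickel=4 plate=1 rope=1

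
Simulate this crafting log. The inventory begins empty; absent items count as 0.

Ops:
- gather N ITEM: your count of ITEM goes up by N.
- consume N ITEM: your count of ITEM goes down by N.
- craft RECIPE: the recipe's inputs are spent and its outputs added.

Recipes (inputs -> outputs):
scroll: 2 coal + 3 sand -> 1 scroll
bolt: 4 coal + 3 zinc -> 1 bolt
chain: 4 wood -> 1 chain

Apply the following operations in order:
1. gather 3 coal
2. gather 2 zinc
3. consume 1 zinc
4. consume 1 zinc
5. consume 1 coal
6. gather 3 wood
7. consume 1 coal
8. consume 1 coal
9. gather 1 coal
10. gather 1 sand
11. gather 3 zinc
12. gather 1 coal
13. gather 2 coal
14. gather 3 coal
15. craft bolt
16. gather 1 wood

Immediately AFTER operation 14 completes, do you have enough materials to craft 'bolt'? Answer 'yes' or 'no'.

After 1 (gather 3 coal): coal=3
After 2 (gather 2 zinc): coal=3 zinc=2
After 3 (consume 1 zinc): coal=3 zinc=1
After 4 (consume 1 zinc): coal=3
After 5 (consume 1 coal): coal=2
After 6 (gather 3 wood): coal=2 wood=3
After 7 (consume 1 coal): coal=1 wood=3
After 8 (consume 1 coal): wood=3
After 9 (gather 1 coal): coal=1 wood=3
After 10 (gather 1 sand): coal=1 sand=1 wood=3
After 11 (gather 3 zinc): coal=1 sand=1 wood=3 zinc=3
After 12 (gather 1 coal): coal=2 sand=1 wood=3 zinc=3
After 13 (gather 2 coal): coal=4 sand=1 wood=3 zinc=3
After 14 (gather 3 coal): coal=7 sand=1 wood=3 zinc=3

Answer: yes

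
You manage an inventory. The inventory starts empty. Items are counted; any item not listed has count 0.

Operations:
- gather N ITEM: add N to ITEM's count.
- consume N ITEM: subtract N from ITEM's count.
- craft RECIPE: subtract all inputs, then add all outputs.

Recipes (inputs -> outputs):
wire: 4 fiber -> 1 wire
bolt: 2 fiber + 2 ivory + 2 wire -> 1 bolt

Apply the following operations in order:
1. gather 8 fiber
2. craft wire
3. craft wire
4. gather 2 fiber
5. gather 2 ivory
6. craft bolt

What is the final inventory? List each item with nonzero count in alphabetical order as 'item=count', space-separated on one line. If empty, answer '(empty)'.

Answer: bolt=1

Derivation:
After 1 (gather 8 fiber): fiber=8
After 2 (craft wire): fiber=4 wire=1
After 3 (craft wire): wire=2
After 4 (gather 2 fiber): fiber=2 wire=2
After 5 (gather 2 ivory): fiber=2 ivory=2 wire=2
After 6 (craft bolt): bolt=1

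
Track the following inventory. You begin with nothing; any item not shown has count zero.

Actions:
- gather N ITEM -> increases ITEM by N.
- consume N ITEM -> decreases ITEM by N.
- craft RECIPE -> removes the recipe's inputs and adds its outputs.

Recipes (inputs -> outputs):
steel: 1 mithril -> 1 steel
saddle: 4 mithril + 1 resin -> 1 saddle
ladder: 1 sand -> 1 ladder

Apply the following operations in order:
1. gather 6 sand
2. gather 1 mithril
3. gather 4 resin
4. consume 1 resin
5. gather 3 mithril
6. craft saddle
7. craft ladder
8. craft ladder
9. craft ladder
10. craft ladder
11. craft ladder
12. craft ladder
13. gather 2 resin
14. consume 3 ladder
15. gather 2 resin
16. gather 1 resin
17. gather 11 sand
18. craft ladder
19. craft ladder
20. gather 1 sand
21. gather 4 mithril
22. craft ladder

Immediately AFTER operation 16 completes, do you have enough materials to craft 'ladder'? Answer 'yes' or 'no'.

Answer: no

Derivation:
After 1 (gather 6 sand): sand=6
After 2 (gather 1 mithril): mithril=1 sand=6
After 3 (gather 4 resin): mithril=1 resin=4 sand=6
After 4 (consume 1 resin): mithril=1 resin=3 sand=6
After 5 (gather 3 mithril): mithril=4 resin=3 sand=6
After 6 (craft saddle): resin=2 saddle=1 sand=6
After 7 (craft ladder): ladder=1 resin=2 saddle=1 sand=5
After 8 (craft ladder): ladder=2 resin=2 saddle=1 sand=4
After 9 (craft ladder): ladder=3 resin=2 saddle=1 sand=3
After 10 (craft ladder): ladder=4 resin=2 saddle=1 sand=2
After 11 (craft ladder): ladder=5 resin=2 saddle=1 sand=1
After 12 (craft ladder): ladder=6 resin=2 saddle=1
After 13 (gather 2 resin): ladder=6 resin=4 saddle=1
After 14 (consume 3 ladder): ladder=3 resin=4 saddle=1
After 15 (gather 2 resin): ladder=3 resin=6 saddle=1
After 16 (gather 1 resin): ladder=3 resin=7 saddle=1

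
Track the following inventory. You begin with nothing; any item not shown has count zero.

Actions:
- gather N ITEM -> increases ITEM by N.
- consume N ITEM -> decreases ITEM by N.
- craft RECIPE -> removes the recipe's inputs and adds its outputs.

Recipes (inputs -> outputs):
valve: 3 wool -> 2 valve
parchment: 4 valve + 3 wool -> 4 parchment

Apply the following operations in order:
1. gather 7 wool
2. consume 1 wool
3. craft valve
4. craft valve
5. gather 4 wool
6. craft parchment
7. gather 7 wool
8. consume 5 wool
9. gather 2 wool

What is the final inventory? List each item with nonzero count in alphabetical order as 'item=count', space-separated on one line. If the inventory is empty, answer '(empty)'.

After 1 (gather 7 wool): wool=7
After 2 (consume 1 wool): wool=6
After 3 (craft valve): valve=2 wool=3
After 4 (craft valve): valve=4
After 5 (gather 4 wool): valve=4 wool=4
After 6 (craft parchment): parchment=4 wool=1
After 7 (gather 7 wool): parchment=4 wool=8
After 8 (consume 5 wool): parchment=4 wool=3
After 9 (gather 2 wool): parchment=4 wool=5

Answer: parchment=4 wool=5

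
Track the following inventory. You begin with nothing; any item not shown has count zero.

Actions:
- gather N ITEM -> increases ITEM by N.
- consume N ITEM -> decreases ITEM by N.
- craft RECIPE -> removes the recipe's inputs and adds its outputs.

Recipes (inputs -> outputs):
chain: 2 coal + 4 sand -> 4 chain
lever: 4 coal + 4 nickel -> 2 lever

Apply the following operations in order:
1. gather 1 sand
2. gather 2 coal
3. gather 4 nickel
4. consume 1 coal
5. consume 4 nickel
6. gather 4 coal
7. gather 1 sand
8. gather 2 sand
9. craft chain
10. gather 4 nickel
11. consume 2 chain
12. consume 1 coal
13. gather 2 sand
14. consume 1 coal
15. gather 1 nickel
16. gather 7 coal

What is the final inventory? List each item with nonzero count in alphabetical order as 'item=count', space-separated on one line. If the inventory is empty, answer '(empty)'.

After 1 (gather 1 sand): sand=1
After 2 (gather 2 coal): coal=2 sand=1
After 3 (gather 4 nickel): coal=2 nickel=4 sand=1
After 4 (consume 1 coal): coal=1 nickel=4 sand=1
After 5 (consume 4 nickel): coal=1 sand=1
After 6 (gather 4 coal): coal=5 sand=1
After 7 (gather 1 sand): coal=5 sand=2
After 8 (gather 2 sand): coal=5 sand=4
After 9 (craft chain): chain=4 coal=3
After 10 (gather 4 nickel): chain=4 coal=3 nickel=4
After 11 (consume 2 chain): chain=2 coal=3 nickel=4
After 12 (consume 1 coal): chain=2 coal=2 nickel=4
After 13 (gather 2 sand): chain=2 coal=2 nickel=4 sand=2
After 14 (consume 1 coal): chain=2 coal=1 nickel=4 sand=2
After 15 (gather 1 nickel): chain=2 coal=1 nickel=5 sand=2
After 16 (gather 7 coal): chain=2 coal=8 nickel=5 sand=2

Answer: chain=2 coal=8 nickel=5 sand=2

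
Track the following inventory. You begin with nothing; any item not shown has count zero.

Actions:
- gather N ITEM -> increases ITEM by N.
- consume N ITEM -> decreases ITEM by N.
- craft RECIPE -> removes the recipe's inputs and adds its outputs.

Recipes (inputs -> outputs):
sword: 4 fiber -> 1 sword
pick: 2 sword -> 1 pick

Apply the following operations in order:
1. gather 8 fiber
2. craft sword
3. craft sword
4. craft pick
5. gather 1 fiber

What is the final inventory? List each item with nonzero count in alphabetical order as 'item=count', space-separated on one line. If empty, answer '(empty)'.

After 1 (gather 8 fiber): fiber=8
After 2 (craft sword): fiber=4 sword=1
After 3 (craft sword): sword=2
After 4 (craft pick): pick=1
After 5 (gather 1 fiber): fiber=1 pick=1

Answer: fiber=1 pick=1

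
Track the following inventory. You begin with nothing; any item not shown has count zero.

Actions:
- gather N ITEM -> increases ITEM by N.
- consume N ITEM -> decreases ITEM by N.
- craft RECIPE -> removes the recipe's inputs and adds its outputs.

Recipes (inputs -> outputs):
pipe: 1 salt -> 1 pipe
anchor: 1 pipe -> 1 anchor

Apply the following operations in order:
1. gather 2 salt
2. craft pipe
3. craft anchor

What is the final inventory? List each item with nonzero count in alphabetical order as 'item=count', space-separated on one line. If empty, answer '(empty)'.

Answer: anchor=1 salt=1

Derivation:
After 1 (gather 2 salt): salt=2
After 2 (craft pipe): pipe=1 salt=1
After 3 (craft anchor): anchor=1 salt=1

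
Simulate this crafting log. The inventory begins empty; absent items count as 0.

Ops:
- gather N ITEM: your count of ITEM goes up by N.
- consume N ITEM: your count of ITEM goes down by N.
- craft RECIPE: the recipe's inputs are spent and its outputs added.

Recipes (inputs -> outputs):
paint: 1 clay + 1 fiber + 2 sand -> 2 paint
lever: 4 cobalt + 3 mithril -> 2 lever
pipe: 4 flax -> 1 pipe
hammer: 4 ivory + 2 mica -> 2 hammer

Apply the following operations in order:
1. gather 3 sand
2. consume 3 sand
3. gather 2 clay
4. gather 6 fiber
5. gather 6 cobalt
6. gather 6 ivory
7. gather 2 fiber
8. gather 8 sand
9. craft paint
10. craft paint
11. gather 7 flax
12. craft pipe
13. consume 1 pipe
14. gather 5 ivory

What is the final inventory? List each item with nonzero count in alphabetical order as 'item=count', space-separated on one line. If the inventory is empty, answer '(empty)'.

After 1 (gather 3 sand): sand=3
After 2 (consume 3 sand): (empty)
After 3 (gather 2 clay): clay=2
After 4 (gather 6 fiber): clay=2 fiber=6
After 5 (gather 6 cobalt): clay=2 cobalt=6 fiber=6
After 6 (gather 6 ivory): clay=2 cobalt=6 fiber=6 ivory=6
After 7 (gather 2 fiber): clay=2 cobalt=6 fiber=8 ivory=6
After 8 (gather 8 sand): clay=2 cobalt=6 fiber=8 ivory=6 sand=8
After 9 (craft paint): clay=1 cobalt=6 fiber=7 ivory=6 paint=2 sand=6
After 10 (craft paint): cobalt=6 fiber=6 ivory=6 paint=4 sand=4
After 11 (gather 7 flax): cobalt=6 fiber=6 flax=7 ivory=6 paint=4 sand=4
After 12 (craft pipe): cobalt=6 fiber=6 flax=3 ivory=6 paint=4 pipe=1 sand=4
After 13 (consume 1 pipe): cobalt=6 fiber=6 flax=3 ivory=6 paint=4 sand=4
After 14 (gather 5 ivory): cobalt=6 fiber=6 flax=3 ivory=11 paint=4 sand=4

Answer: cobalt=6 fiber=6 flax=3 ivory=11 paint=4 sand=4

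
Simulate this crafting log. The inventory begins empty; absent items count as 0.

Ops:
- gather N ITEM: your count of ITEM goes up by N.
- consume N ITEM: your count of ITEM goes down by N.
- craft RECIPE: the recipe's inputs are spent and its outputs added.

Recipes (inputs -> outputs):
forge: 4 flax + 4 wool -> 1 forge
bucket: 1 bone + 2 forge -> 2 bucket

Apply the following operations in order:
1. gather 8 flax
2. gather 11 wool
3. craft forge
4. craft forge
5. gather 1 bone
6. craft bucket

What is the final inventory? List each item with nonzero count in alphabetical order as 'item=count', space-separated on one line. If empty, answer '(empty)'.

After 1 (gather 8 flax): flax=8
After 2 (gather 11 wool): flax=8 wool=11
After 3 (craft forge): flax=4 forge=1 wool=7
After 4 (craft forge): forge=2 wool=3
After 5 (gather 1 bone): bone=1 forge=2 wool=3
After 6 (craft bucket): bucket=2 wool=3

Answer: bucket=2 wool=3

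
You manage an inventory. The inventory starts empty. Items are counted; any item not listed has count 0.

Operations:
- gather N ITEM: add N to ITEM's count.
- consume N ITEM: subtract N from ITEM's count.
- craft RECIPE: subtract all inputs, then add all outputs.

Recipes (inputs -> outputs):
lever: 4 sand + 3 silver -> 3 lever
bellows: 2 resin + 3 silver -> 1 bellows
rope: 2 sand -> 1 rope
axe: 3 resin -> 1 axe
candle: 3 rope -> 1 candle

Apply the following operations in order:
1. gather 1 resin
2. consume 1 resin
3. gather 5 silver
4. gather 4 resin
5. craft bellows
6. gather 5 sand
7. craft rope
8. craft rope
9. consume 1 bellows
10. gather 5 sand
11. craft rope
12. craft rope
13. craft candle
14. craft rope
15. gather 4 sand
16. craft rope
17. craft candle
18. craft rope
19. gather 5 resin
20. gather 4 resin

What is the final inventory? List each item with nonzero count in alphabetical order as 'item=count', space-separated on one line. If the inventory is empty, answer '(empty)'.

Answer: candle=2 resin=11 rope=1 silver=2

Derivation:
After 1 (gather 1 resin): resin=1
After 2 (consume 1 resin): (empty)
After 3 (gather 5 silver): silver=5
After 4 (gather 4 resin): resin=4 silver=5
After 5 (craft bellows): bellows=1 resin=2 silver=2
After 6 (gather 5 sand): bellows=1 resin=2 sand=5 silver=2
After 7 (craft rope): bellows=1 resin=2 rope=1 sand=3 silver=2
After 8 (craft rope): bellows=1 resin=2 rope=2 sand=1 silver=2
After 9 (consume 1 bellows): resin=2 rope=2 sand=1 silver=2
After 10 (gather 5 sand): resin=2 rope=2 sand=6 silver=2
After 11 (craft rope): resin=2 rope=3 sand=4 silver=2
After 12 (craft rope): resin=2 rope=4 sand=2 silver=2
After 13 (craft candle): candle=1 resin=2 rope=1 sand=2 silver=2
After 14 (craft rope): candle=1 resin=2 rope=2 silver=2
After 15 (gather 4 sand): candle=1 resin=2 rope=2 sand=4 silver=2
After 16 (craft rope): candle=1 resin=2 rope=3 sand=2 silver=2
After 17 (craft candle): candle=2 resin=2 sand=2 silver=2
After 18 (craft rope): candle=2 resin=2 rope=1 silver=2
After 19 (gather 5 resin): candle=2 resin=7 rope=1 silver=2
After 20 (gather 4 resin): candle=2 resin=11 rope=1 silver=2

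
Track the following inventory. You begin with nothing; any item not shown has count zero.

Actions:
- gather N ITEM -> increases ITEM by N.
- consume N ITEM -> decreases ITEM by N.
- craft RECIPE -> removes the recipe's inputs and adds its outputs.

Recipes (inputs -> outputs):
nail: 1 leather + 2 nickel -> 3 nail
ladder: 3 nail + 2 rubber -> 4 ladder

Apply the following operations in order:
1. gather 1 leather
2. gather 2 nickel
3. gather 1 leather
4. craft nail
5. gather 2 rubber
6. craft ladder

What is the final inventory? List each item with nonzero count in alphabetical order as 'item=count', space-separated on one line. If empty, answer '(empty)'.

Answer: ladder=4 leather=1

Derivation:
After 1 (gather 1 leather): leather=1
After 2 (gather 2 nickel): leather=1 nickel=2
After 3 (gather 1 leather): leather=2 nickel=2
After 4 (craft nail): leather=1 nail=3
After 5 (gather 2 rubber): leather=1 nail=3 rubber=2
After 6 (craft ladder): ladder=4 leather=1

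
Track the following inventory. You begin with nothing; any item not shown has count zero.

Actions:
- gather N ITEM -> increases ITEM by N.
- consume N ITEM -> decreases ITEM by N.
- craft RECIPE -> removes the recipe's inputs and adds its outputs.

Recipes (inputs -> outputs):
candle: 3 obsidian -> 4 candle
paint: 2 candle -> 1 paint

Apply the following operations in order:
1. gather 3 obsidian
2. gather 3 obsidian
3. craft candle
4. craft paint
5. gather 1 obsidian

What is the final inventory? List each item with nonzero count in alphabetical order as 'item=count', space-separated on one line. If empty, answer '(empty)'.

After 1 (gather 3 obsidian): obsidian=3
After 2 (gather 3 obsidian): obsidian=6
After 3 (craft candle): candle=4 obsidian=3
After 4 (craft paint): candle=2 obsidian=3 paint=1
After 5 (gather 1 obsidian): candle=2 obsidian=4 paint=1

Answer: candle=2 obsidian=4 paint=1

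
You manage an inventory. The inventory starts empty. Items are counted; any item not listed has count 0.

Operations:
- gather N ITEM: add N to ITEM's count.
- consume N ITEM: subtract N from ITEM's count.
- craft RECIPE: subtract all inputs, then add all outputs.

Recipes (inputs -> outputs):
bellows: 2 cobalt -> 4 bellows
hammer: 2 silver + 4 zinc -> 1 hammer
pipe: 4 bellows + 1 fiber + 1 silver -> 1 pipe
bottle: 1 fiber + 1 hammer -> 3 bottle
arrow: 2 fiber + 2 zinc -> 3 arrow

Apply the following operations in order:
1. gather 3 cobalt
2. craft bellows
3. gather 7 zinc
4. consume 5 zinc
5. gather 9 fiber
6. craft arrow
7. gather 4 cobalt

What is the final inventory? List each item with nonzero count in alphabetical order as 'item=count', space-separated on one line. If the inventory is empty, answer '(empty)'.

Answer: arrow=3 bellows=4 cobalt=5 fiber=7

Derivation:
After 1 (gather 3 cobalt): cobalt=3
After 2 (craft bellows): bellows=4 cobalt=1
After 3 (gather 7 zinc): bellows=4 cobalt=1 zinc=7
After 4 (consume 5 zinc): bellows=4 cobalt=1 zinc=2
After 5 (gather 9 fiber): bellows=4 cobalt=1 fiber=9 zinc=2
After 6 (craft arrow): arrow=3 bellows=4 cobalt=1 fiber=7
After 7 (gather 4 cobalt): arrow=3 bellows=4 cobalt=5 fiber=7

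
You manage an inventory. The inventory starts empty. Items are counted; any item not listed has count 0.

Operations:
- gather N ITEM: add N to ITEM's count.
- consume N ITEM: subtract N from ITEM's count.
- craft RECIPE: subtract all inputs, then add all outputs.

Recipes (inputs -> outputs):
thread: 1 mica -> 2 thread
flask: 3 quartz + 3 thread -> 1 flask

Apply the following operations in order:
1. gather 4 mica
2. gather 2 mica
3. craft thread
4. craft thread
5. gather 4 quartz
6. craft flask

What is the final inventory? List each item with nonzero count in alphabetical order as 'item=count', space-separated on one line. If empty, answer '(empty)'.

After 1 (gather 4 mica): mica=4
After 2 (gather 2 mica): mica=6
After 3 (craft thread): mica=5 thread=2
After 4 (craft thread): mica=4 thread=4
After 5 (gather 4 quartz): mica=4 quartz=4 thread=4
After 6 (craft flask): flask=1 mica=4 quartz=1 thread=1

Answer: flask=1 mica=4 quartz=1 thread=1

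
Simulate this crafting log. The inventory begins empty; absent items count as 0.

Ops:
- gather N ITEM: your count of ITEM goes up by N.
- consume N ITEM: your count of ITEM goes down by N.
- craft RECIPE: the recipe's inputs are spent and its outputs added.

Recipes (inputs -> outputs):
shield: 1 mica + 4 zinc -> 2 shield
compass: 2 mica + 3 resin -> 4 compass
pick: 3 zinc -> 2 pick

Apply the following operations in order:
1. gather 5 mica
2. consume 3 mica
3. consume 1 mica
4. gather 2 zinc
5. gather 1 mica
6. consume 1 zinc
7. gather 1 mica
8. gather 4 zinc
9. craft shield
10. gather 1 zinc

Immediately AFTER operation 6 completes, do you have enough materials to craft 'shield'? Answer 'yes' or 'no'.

Answer: no

Derivation:
After 1 (gather 5 mica): mica=5
After 2 (consume 3 mica): mica=2
After 3 (consume 1 mica): mica=1
After 4 (gather 2 zinc): mica=1 zinc=2
After 5 (gather 1 mica): mica=2 zinc=2
After 6 (consume 1 zinc): mica=2 zinc=1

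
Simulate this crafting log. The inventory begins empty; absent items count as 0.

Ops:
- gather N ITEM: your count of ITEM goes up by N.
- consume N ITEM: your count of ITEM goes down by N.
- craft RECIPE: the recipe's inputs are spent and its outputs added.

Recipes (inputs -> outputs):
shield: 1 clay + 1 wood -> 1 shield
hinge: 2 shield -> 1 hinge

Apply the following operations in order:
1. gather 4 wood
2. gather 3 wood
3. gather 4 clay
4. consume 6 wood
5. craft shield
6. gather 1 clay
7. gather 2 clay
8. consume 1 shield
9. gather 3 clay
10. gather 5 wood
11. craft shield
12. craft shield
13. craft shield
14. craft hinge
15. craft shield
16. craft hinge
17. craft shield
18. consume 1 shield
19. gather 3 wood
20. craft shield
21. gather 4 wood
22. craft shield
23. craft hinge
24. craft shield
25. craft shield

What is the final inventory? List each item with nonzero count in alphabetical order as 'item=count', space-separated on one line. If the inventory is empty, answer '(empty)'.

After 1 (gather 4 wood): wood=4
After 2 (gather 3 wood): wood=7
After 3 (gather 4 clay): clay=4 wood=7
After 4 (consume 6 wood): clay=4 wood=1
After 5 (craft shield): clay=3 shield=1
After 6 (gather 1 clay): clay=4 shield=1
After 7 (gather 2 clay): clay=6 shield=1
After 8 (consume 1 shield): clay=6
After 9 (gather 3 clay): clay=9
After 10 (gather 5 wood): clay=9 wood=5
After 11 (craft shield): clay=8 shield=1 wood=4
After 12 (craft shield): clay=7 shield=2 wood=3
After 13 (craft shield): clay=6 shield=3 wood=2
After 14 (craft hinge): clay=6 hinge=1 shield=1 wood=2
After 15 (craft shield): clay=5 hinge=1 shield=2 wood=1
After 16 (craft hinge): clay=5 hinge=2 wood=1
After 17 (craft shield): clay=4 hinge=2 shield=1
After 18 (consume 1 shield): clay=4 hinge=2
After 19 (gather 3 wood): clay=4 hinge=2 wood=3
After 20 (craft shield): clay=3 hinge=2 shield=1 wood=2
After 21 (gather 4 wood): clay=3 hinge=2 shield=1 wood=6
After 22 (craft shield): clay=2 hinge=2 shield=2 wood=5
After 23 (craft hinge): clay=2 hinge=3 wood=5
After 24 (craft shield): clay=1 hinge=3 shield=1 wood=4
After 25 (craft shield): hinge=3 shield=2 wood=3

Answer: hinge=3 shield=2 wood=3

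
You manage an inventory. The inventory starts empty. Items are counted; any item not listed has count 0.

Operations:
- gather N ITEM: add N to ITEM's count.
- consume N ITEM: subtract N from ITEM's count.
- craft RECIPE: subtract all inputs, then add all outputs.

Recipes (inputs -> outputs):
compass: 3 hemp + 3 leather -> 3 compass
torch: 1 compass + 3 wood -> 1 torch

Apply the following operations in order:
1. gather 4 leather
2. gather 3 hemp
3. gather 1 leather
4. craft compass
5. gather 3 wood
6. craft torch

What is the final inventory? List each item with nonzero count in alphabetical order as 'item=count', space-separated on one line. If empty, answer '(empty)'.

After 1 (gather 4 leather): leather=4
After 2 (gather 3 hemp): hemp=3 leather=4
After 3 (gather 1 leather): hemp=3 leather=5
After 4 (craft compass): compass=3 leather=2
After 5 (gather 3 wood): compass=3 leather=2 wood=3
After 6 (craft torch): compass=2 leather=2 torch=1

Answer: compass=2 leather=2 torch=1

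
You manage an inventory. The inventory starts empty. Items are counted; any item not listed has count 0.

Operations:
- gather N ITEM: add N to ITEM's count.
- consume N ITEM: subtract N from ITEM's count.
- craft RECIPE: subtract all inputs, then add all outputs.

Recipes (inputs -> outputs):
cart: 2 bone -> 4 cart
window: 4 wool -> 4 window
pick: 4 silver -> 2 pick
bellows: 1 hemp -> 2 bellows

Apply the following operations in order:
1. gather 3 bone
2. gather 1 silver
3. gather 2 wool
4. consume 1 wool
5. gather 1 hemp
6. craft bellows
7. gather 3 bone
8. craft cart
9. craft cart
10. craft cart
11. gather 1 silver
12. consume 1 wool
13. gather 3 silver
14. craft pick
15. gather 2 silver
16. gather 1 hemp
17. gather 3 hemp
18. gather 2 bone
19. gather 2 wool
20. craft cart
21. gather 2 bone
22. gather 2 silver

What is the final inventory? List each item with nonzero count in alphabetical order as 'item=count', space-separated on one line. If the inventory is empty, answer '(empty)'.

Answer: bellows=2 bone=2 cart=16 hemp=4 pick=2 silver=5 wool=2

Derivation:
After 1 (gather 3 bone): bone=3
After 2 (gather 1 silver): bone=3 silver=1
After 3 (gather 2 wool): bone=3 silver=1 wool=2
After 4 (consume 1 wool): bone=3 silver=1 wool=1
After 5 (gather 1 hemp): bone=3 hemp=1 silver=1 wool=1
After 6 (craft bellows): bellows=2 bone=3 silver=1 wool=1
After 7 (gather 3 bone): bellows=2 bone=6 silver=1 wool=1
After 8 (craft cart): bellows=2 bone=4 cart=4 silver=1 wool=1
After 9 (craft cart): bellows=2 bone=2 cart=8 silver=1 wool=1
After 10 (craft cart): bellows=2 cart=12 silver=1 wool=1
After 11 (gather 1 silver): bellows=2 cart=12 silver=2 wool=1
After 12 (consume 1 wool): bellows=2 cart=12 silver=2
After 13 (gather 3 silver): bellows=2 cart=12 silver=5
After 14 (craft pick): bellows=2 cart=12 pick=2 silver=1
After 15 (gather 2 silver): bellows=2 cart=12 pick=2 silver=3
After 16 (gather 1 hemp): bellows=2 cart=12 hemp=1 pick=2 silver=3
After 17 (gather 3 hemp): bellows=2 cart=12 hemp=4 pick=2 silver=3
After 18 (gather 2 bone): bellows=2 bone=2 cart=12 hemp=4 pick=2 silver=3
After 19 (gather 2 wool): bellows=2 bone=2 cart=12 hemp=4 pick=2 silver=3 wool=2
After 20 (craft cart): bellows=2 cart=16 hemp=4 pick=2 silver=3 wool=2
After 21 (gather 2 bone): bellows=2 bone=2 cart=16 hemp=4 pick=2 silver=3 wool=2
After 22 (gather 2 silver): bellows=2 bone=2 cart=16 hemp=4 pick=2 silver=5 wool=2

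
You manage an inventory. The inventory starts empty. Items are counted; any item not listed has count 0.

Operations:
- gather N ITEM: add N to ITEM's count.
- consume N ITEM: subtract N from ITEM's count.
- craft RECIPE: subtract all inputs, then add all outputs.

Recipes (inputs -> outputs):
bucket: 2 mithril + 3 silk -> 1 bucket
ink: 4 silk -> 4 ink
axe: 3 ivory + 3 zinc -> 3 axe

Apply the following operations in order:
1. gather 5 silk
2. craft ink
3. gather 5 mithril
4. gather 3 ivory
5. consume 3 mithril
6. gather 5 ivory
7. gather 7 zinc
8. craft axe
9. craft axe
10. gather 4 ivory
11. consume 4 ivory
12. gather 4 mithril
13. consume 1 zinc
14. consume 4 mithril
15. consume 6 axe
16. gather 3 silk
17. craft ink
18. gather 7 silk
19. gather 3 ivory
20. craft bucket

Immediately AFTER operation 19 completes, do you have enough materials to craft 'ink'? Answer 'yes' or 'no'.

After 1 (gather 5 silk): silk=5
After 2 (craft ink): ink=4 silk=1
After 3 (gather 5 mithril): ink=4 mithril=5 silk=1
After 4 (gather 3 ivory): ink=4 ivory=3 mithril=5 silk=1
After 5 (consume 3 mithril): ink=4 ivory=3 mithril=2 silk=1
After 6 (gather 5 ivory): ink=4 ivory=8 mithril=2 silk=1
After 7 (gather 7 zinc): ink=4 ivory=8 mithril=2 silk=1 zinc=7
After 8 (craft axe): axe=3 ink=4 ivory=5 mithril=2 silk=1 zinc=4
After 9 (craft axe): axe=6 ink=4 ivory=2 mithril=2 silk=1 zinc=1
After 10 (gather 4 ivory): axe=6 ink=4 ivory=6 mithril=2 silk=1 zinc=1
After 11 (consume 4 ivory): axe=6 ink=4 ivory=2 mithril=2 silk=1 zinc=1
After 12 (gather 4 mithril): axe=6 ink=4 ivory=2 mithril=6 silk=1 zinc=1
After 13 (consume 1 zinc): axe=6 ink=4 ivory=2 mithril=6 silk=1
After 14 (consume 4 mithril): axe=6 ink=4 ivory=2 mithril=2 silk=1
After 15 (consume 6 axe): ink=4 ivory=2 mithril=2 silk=1
After 16 (gather 3 silk): ink=4 ivory=2 mithril=2 silk=4
After 17 (craft ink): ink=8 ivory=2 mithril=2
After 18 (gather 7 silk): ink=8 ivory=2 mithril=2 silk=7
After 19 (gather 3 ivory): ink=8 ivory=5 mithril=2 silk=7

Answer: yes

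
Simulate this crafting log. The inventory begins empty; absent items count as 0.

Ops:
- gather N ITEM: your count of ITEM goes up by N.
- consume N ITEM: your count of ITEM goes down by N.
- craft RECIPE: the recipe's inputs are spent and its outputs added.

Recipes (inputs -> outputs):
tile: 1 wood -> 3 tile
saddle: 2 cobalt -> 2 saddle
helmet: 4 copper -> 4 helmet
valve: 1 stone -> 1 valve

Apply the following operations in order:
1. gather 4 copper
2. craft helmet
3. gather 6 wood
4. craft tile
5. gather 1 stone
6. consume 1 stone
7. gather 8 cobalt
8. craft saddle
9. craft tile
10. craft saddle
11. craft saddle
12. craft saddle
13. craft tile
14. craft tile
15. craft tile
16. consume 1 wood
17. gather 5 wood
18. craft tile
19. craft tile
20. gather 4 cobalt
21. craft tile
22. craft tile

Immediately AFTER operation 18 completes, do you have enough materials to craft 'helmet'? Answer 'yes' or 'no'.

After 1 (gather 4 copper): copper=4
After 2 (craft helmet): helmet=4
After 3 (gather 6 wood): helmet=4 wood=6
After 4 (craft tile): helmet=4 tile=3 wood=5
After 5 (gather 1 stone): helmet=4 stone=1 tile=3 wood=5
After 6 (consume 1 stone): helmet=4 tile=3 wood=5
After 7 (gather 8 cobalt): cobalt=8 helmet=4 tile=3 wood=5
After 8 (craft saddle): cobalt=6 helmet=4 saddle=2 tile=3 wood=5
After 9 (craft tile): cobalt=6 helmet=4 saddle=2 tile=6 wood=4
After 10 (craft saddle): cobalt=4 helmet=4 saddle=4 tile=6 wood=4
After 11 (craft saddle): cobalt=2 helmet=4 saddle=6 tile=6 wood=4
After 12 (craft saddle): helmet=4 saddle=8 tile=6 wood=4
After 13 (craft tile): helmet=4 saddle=8 tile=9 wood=3
After 14 (craft tile): helmet=4 saddle=8 tile=12 wood=2
After 15 (craft tile): helmet=4 saddle=8 tile=15 wood=1
After 16 (consume 1 wood): helmet=4 saddle=8 tile=15
After 17 (gather 5 wood): helmet=4 saddle=8 tile=15 wood=5
After 18 (craft tile): helmet=4 saddle=8 tile=18 wood=4

Answer: no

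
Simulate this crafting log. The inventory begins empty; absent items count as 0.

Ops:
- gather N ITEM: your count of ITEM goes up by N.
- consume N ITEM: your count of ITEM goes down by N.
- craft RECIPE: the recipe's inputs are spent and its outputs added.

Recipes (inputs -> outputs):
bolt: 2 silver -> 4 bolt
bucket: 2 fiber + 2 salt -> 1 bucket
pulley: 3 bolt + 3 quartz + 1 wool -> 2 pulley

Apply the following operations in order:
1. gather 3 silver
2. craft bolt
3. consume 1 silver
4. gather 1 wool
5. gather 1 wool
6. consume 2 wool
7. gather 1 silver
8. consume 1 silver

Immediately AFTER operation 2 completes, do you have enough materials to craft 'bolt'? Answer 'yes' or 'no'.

Answer: no

Derivation:
After 1 (gather 3 silver): silver=3
After 2 (craft bolt): bolt=4 silver=1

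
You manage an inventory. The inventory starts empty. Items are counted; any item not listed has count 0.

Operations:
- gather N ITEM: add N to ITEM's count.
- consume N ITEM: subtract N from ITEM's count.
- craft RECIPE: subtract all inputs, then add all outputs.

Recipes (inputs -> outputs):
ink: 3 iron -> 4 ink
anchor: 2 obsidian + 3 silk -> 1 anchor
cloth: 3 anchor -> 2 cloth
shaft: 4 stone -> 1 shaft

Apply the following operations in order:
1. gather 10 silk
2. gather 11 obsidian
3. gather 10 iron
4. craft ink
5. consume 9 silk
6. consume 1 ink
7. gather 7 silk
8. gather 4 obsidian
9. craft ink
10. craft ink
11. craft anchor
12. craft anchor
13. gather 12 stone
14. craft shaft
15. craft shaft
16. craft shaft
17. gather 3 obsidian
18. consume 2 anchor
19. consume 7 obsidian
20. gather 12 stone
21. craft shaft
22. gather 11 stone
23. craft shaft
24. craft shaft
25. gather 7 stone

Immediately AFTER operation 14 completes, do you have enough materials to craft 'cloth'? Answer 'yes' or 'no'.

Answer: no

Derivation:
After 1 (gather 10 silk): silk=10
After 2 (gather 11 obsidian): obsidian=11 silk=10
After 3 (gather 10 iron): iron=10 obsidian=11 silk=10
After 4 (craft ink): ink=4 iron=7 obsidian=11 silk=10
After 5 (consume 9 silk): ink=4 iron=7 obsidian=11 silk=1
After 6 (consume 1 ink): ink=3 iron=7 obsidian=11 silk=1
After 7 (gather 7 silk): ink=3 iron=7 obsidian=11 silk=8
After 8 (gather 4 obsidian): ink=3 iron=7 obsidian=15 silk=8
After 9 (craft ink): ink=7 iron=4 obsidian=15 silk=8
After 10 (craft ink): ink=11 iron=1 obsidian=15 silk=8
After 11 (craft anchor): anchor=1 ink=11 iron=1 obsidian=13 silk=5
After 12 (craft anchor): anchor=2 ink=11 iron=1 obsidian=11 silk=2
After 13 (gather 12 stone): anchor=2 ink=11 iron=1 obsidian=11 silk=2 stone=12
After 14 (craft shaft): anchor=2 ink=11 iron=1 obsidian=11 shaft=1 silk=2 stone=8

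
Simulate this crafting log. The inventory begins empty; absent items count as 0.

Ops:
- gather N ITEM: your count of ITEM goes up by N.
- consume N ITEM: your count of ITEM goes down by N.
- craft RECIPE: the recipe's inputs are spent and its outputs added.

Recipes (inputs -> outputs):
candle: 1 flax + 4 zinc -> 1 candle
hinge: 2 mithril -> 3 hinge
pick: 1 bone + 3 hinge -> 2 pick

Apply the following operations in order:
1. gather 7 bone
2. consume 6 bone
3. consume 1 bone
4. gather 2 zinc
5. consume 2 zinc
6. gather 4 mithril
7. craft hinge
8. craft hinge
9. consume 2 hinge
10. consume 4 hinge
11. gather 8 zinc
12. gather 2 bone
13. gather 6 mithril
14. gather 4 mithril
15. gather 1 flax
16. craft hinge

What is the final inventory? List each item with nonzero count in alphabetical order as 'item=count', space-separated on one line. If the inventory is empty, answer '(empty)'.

After 1 (gather 7 bone): bone=7
After 2 (consume 6 bone): bone=1
After 3 (consume 1 bone): (empty)
After 4 (gather 2 zinc): zinc=2
After 5 (consume 2 zinc): (empty)
After 6 (gather 4 mithril): mithril=4
After 7 (craft hinge): hinge=3 mithril=2
After 8 (craft hinge): hinge=6
After 9 (consume 2 hinge): hinge=4
After 10 (consume 4 hinge): (empty)
After 11 (gather 8 zinc): zinc=8
After 12 (gather 2 bone): bone=2 zinc=8
After 13 (gather 6 mithril): bone=2 mithril=6 zinc=8
After 14 (gather 4 mithril): bone=2 mithril=10 zinc=8
After 15 (gather 1 flax): bone=2 flax=1 mithril=10 zinc=8
After 16 (craft hinge): bone=2 flax=1 hinge=3 mithril=8 zinc=8

Answer: bone=2 flax=1 hinge=3 mithril=8 zinc=8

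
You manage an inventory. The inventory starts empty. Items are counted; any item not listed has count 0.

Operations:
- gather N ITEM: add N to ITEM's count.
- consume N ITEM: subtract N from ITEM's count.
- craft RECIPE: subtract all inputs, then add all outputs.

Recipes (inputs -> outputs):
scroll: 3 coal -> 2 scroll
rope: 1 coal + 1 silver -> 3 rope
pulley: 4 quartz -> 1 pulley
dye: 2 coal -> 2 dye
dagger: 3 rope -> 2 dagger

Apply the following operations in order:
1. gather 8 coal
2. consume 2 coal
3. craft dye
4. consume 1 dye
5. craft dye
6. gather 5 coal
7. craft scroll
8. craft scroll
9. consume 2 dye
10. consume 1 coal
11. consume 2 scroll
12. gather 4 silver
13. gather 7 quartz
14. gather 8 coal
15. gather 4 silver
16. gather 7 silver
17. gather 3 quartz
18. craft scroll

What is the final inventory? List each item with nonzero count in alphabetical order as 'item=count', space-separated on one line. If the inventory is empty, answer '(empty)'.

After 1 (gather 8 coal): coal=8
After 2 (consume 2 coal): coal=6
After 3 (craft dye): coal=4 dye=2
After 4 (consume 1 dye): coal=4 dye=1
After 5 (craft dye): coal=2 dye=3
After 6 (gather 5 coal): coal=7 dye=3
After 7 (craft scroll): coal=4 dye=3 scroll=2
After 8 (craft scroll): coal=1 dye=3 scroll=4
After 9 (consume 2 dye): coal=1 dye=1 scroll=4
After 10 (consume 1 coal): dye=1 scroll=4
After 11 (consume 2 scroll): dye=1 scroll=2
After 12 (gather 4 silver): dye=1 scroll=2 silver=4
After 13 (gather 7 quartz): dye=1 quartz=7 scroll=2 silver=4
After 14 (gather 8 coal): coal=8 dye=1 quartz=7 scroll=2 silver=4
After 15 (gather 4 silver): coal=8 dye=1 quartz=7 scroll=2 silver=8
After 16 (gather 7 silver): coal=8 dye=1 quartz=7 scroll=2 silver=15
After 17 (gather 3 quartz): coal=8 dye=1 quartz=10 scroll=2 silver=15
After 18 (craft scroll): coal=5 dye=1 quartz=10 scroll=4 silver=15

Answer: coal=5 dye=1 quartz=10 scroll=4 silver=15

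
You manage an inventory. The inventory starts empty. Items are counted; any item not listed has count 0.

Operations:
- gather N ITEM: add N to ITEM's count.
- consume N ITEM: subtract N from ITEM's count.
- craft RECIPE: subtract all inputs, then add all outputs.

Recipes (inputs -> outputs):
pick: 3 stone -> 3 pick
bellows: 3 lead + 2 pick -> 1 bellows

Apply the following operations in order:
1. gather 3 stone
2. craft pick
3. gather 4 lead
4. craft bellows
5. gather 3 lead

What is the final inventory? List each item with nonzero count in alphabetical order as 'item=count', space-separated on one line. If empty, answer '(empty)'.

After 1 (gather 3 stone): stone=3
After 2 (craft pick): pick=3
After 3 (gather 4 lead): lead=4 pick=3
After 4 (craft bellows): bellows=1 lead=1 pick=1
After 5 (gather 3 lead): bellows=1 lead=4 pick=1

Answer: bellows=1 lead=4 pick=1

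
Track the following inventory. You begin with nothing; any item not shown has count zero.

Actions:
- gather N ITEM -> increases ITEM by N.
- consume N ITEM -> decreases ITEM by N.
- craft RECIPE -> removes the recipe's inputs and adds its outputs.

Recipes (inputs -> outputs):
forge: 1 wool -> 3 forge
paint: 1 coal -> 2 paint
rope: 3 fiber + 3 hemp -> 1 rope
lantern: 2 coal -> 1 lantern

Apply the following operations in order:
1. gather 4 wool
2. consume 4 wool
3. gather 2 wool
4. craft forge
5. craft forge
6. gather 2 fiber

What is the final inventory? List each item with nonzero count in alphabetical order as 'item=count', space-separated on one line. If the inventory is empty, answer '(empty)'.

After 1 (gather 4 wool): wool=4
After 2 (consume 4 wool): (empty)
After 3 (gather 2 wool): wool=2
After 4 (craft forge): forge=3 wool=1
After 5 (craft forge): forge=6
After 6 (gather 2 fiber): fiber=2 forge=6

Answer: fiber=2 forge=6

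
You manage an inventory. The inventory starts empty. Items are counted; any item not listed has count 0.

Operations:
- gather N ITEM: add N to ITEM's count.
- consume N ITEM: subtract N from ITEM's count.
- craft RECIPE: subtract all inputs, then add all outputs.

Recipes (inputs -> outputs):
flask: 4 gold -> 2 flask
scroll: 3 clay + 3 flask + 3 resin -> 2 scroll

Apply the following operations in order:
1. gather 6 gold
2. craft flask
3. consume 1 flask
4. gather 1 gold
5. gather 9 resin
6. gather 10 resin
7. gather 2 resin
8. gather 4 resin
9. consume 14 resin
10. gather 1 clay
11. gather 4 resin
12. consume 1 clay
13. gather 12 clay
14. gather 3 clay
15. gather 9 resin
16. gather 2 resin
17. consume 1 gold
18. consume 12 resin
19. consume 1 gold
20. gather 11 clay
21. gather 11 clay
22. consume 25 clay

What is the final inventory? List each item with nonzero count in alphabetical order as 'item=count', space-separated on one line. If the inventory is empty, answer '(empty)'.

Answer: clay=12 flask=1 gold=1 resin=14

Derivation:
After 1 (gather 6 gold): gold=6
After 2 (craft flask): flask=2 gold=2
After 3 (consume 1 flask): flask=1 gold=2
After 4 (gather 1 gold): flask=1 gold=3
After 5 (gather 9 resin): flask=1 gold=3 resin=9
After 6 (gather 10 resin): flask=1 gold=3 resin=19
After 7 (gather 2 resin): flask=1 gold=3 resin=21
After 8 (gather 4 resin): flask=1 gold=3 resin=25
After 9 (consume 14 resin): flask=1 gold=3 resin=11
After 10 (gather 1 clay): clay=1 flask=1 gold=3 resin=11
After 11 (gather 4 resin): clay=1 flask=1 gold=3 resin=15
After 12 (consume 1 clay): flask=1 gold=3 resin=15
After 13 (gather 12 clay): clay=12 flask=1 gold=3 resin=15
After 14 (gather 3 clay): clay=15 flask=1 gold=3 resin=15
After 15 (gather 9 resin): clay=15 flask=1 gold=3 resin=24
After 16 (gather 2 resin): clay=15 flask=1 gold=3 resin=26
After 17 (consume 1 gold): clay=15 flask=1 gold=2 resin=26
After 18 (consume 12 resin): clay=15 flask=1 gold=2 resin=14
After 19 (consume 1 gold): clay=15 flask=1 gold=1 resin=14
After 20 (gather 11 clay): clay=26 flask=1 gold=1 resin=14
After 21 (gather 11 clay): clay=37 flask=1 gold=1 resin=14
After 22 (consume 25 clay): clay=12 flask=1 gold=1 resin=14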